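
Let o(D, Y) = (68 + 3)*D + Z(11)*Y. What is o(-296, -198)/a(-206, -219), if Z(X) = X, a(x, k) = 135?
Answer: -23194/135 ≈ -171.81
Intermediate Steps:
o(D, Y) = 11*Y + 71*D (o(D, Y) = (68 + 3)*D + 11*Y = 71*D + 11*Y = 11*Y + 71*D)
o(-296, -198)/a(-206, -219) = (11*(-198) + 71*(-296))/135 = (-2178 - 21016)*(1/135) = -23194*1/135 = -23194/135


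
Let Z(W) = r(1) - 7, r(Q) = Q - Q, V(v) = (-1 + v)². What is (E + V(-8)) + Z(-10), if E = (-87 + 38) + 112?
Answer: 137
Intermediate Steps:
r(Q) = 0
Z(W) = -7 (Z(W) = 0 - 7 = -7)
E = 63 (E = -49 + 112 = 63)
(E + V(-8)) + Z(-10) = (63 + (-1 - 8)²) - 7 = (63 + (-9)²) - 7 = (63 + 81) - 7 = 144 - 7 = 137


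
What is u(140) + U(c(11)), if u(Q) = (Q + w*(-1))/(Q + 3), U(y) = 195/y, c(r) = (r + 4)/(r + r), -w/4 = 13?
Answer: 41090/143 ≈ 287.34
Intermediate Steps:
w = -52 (w = -4*13 = -52)
c(r) = (4 + r)/(2*r) (c(r) = (4 + r)/((2*r)) = (4 + r)*(1/(2*r)) = (4 + r)/(2*r))
u(Q) = (52 + Q)/(3 + Q) (u(Q) = (Q - 52*(-1))/(Q + 3) = (Q + 52)/(3 + Q) = (52 + Q)/(3 + Q))
u(140) + U(c(11)) = (52 + 140)/(3 + 140) + 195/(((½)*(4 + 11)/11)) = 192/143 + 195/(((½)*(1/11)*15)) = (1/143)*192 + 195/(15/22) = 192/143 + 195*(22/15) = 192/143 + 286 = 41090/143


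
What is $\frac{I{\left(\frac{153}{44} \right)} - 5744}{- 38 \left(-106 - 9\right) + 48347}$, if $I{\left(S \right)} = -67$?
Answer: $- \frac{5811}{52717} \approx -0.11023$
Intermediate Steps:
$\frac{I{\left(\frac{153}{44} \right)} - 5744}{- 38 \left(-106 - 9\right) + 48347} = \frac{-67 - 5744}{- 38 \left(-106 - 9\right) + 48347} = - \frac{5811}{\left(-38\right) \left(-115\right) + 48347} = - \frac{5811}{4370 + 48347} = - \frac{5811}{52717}$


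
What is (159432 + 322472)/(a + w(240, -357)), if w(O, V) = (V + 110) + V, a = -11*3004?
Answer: -30119/2103 ≈ -14.322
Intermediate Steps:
a = -33044
w(O, V) = 110 + 2*V (w(O, V) = (110 + V) + V = 110 + 2*V)
(159432 + 322472)/(a + w(240, -357)) = (159432 + 322472)/(-33044 + (110 + 2*(-357))) = 481904/(-33044 + (110 - 714)) = 481904/(-33044 - 604) = 481904/(-33648) = 481904*(-1/33648) = -30119/2103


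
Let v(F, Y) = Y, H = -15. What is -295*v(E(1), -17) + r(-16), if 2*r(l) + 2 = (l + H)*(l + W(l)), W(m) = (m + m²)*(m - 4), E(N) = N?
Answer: 79662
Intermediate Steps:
W(m) = (-4 + m)*(m + m²) (W(m) = (m + m²)*(-4 + m) = (-4 + m)*(m + m²))
r(l) = -1 + (-15 + l)*(l + l*(-4 + l² - 3*l))/2 (r(l) = -1 + ((l - 15)*(l + l*(-4 + l² - 3*l)))/2 = -1 + ((-15 + l)*(l + l*(-4 + l² - 3*l)))/2 = -1 + (-15 + l)*(l + l*(-4 + l² - 3*l))/2)
-295*v(E(1), -17) + r(-16) = -295*(-17) + (-1 + (½)*(-16)⁴ - 9*(-16)³ + 21*(-16)² + (45/2)*(-16)) = 5015 + (-1 + (½)*65536 - 9*(-4096) + 21*256 - 360) = 5015 + (-1 + 32768 + 36864 + 5376 - 360) = 5015 + 74647 = 79662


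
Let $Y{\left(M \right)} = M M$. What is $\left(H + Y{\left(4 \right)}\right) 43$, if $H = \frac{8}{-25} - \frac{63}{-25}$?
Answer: $\frac{3913}{5} \approx 782.6$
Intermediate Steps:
$Y{\left(M \right)} = M^{2}$
$H = \frac{11}{5}$ ($H = 8 \left(- \frac{1}{25}\right) - - \frac{63}{25} = - \frac{8}{25} + \frac{63}{25} = \frac{11}{5} \approx 2.2$)
$\left(H + Y{\left(4 \right)}\right) 43 = \left(\frac{11}{5} + 4^{2}\right) 43 = \left(\frac{11}{5} + 16\right) 43 = \frac{91}{5} \cdot 43 = \frac{3913}{5}$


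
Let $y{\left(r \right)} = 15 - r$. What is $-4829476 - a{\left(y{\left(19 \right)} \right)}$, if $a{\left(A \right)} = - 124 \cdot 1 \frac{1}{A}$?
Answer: $-4829507$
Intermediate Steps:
$a{\left(A \right)} = - \frac{124}{A}$
$-4829476 - a{\left(y{\left(19 \right)} \right)} = -4829476 - - \frac{124}{15 - 19} = -4829476 - - \frac{124}{-4} = -4829476 - \left(-124\right) \left(- \frac{1}{4}\right) = -4829476 - 31 = -4829507$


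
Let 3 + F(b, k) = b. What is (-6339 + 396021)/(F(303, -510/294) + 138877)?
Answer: 389682/139177 ≈ 2.7999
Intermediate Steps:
F(b, k) = -3 + b
(-6339 + 396021)/(F(303, -510/294) + 138877) = (-6339 + 396021)/((-3 + 303) + 138877) = 389682/(300 + 138877) = 389682/139177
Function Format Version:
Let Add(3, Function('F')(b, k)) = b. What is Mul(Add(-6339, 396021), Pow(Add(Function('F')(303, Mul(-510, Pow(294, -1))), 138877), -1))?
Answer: Rational(389682, 139177) ≈ 2.7999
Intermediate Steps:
Function('F')(b, k) = Add(-3, b)
Mul(Add(-6339, 396021), Pow(Add(Function('F')(303, Mul(-510, Pow(294, -1))), 138877), -1)) = Mul(Add(-6339, 396021), Pow(Add(Add(-3, 303), 138877), -1)) = Mul(389682, Pow(Add(300, 138877), -1)) = Mul(389682, Pow(139177, -1)) = Mul(389682, Rational(1, 139177)) = Rational(389682, 139177)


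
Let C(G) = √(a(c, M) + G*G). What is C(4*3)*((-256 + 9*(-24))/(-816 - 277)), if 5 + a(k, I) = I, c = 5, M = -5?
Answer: 472*√134/1093 ≈ 4.9989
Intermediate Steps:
a(k, I) = -5 + I
C(G) = √(-10 + G²) (C(G) = √((-5 - 5) + G*G) = √(-10 + G²))
C(4*3)*((-256 + 9*(-24))/(-816 - 277)) = √(-10 + (4*3)²)*((-256 + 9*(-24))/(-816 - 277)) = √(-10 + 12²)*((-256 - 216)/(-1093)) = √(-10 + 144)*(-472*(-1/1093)) = √134*(472/1093) = 472*√134/1093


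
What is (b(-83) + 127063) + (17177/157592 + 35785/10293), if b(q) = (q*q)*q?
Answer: -721378518617563/1622094456 ≈ -4.4472e+5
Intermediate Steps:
b(q) = q³ (b(q) = q²*q = q³)
(b(-83) + 127063) + (17177/157592 + 35785/10293) = ((-83)³ + 127063) + (17177/157592 + 35785/10293) = (-571787 + 127063) + (17177*(1/157592) + 35785*(1/10293)) = -444724 + (17177/157592 + 35785/10293) = -444724 + 5816232581/1622094456 = -721378518617563/1622094456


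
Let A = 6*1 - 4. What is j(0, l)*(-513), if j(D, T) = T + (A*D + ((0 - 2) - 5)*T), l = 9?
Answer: 27702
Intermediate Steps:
A = 2 (A = 6 - 4 = 2)
j(D, T) = -6*T + 2*D (j(D, T) = T + (2*D + ((0 - 2) - 5)*T) = T + (2*D + (-2 - 5)*T) = T + (2*D - 7*T) = T + (-7*T + 2*D) = -6*T + 2*D)
j(0, l)*(-513) = (-6*9 + 2*0)*(-513) = (-54 + 0)*(-513) = -54*(-513) = 27702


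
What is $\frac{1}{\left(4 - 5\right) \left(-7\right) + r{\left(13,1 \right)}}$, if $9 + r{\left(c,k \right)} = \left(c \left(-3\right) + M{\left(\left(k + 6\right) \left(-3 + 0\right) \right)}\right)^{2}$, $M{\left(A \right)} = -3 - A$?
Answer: $\frac{1}{439} \approx 0.0022779$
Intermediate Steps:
$r{\left(c,k \right)} = -9 + \left(15 - 3 c + 3 k\right)^{2}$ ($r{\left(c,k \right)} = -9 + \left(c \left(-3\right) - \left(3 + \left(k + 6\right) \left(-3 + 0\right)\right)\right)^{2} = -9 + \left(- 3 c - \left(3 + \left(6 + k\right) \left(-3\right)\right)\right)^{2} = -9 + \left(- 3 c - \left(-15 - 3 k\right)\right)^{2} = -9 + \left(- 3 c + \left(-3 + \left(18 + 3 k\right)\right)\right)^{2} = -9 + \left(- 3 c + \left(15 + 3 k\right)\right)^{2} = -9 + \left(15 - 3 c + 3 k\right)^{2}$)
$\frac{1}{\left(4 - 5\right) \left(-7\right) + r{\left(13,1 \right)}} = \frac{1}{\left(4 - 5\right) \left(-7\right) - \left(9 - 9 \left(5 + 1 - 13\right)^{2}\right)} = \frac{1}{\left(-1\right) \left(-7\right) - \left(9 - 9 \left(5 + 1 - 13\right)^{2}\right)} = \frac{1}{7 - \left(9 - 9 \left(-7\right)^{2}\right)} = \frac{1}{7 + \left(-9 + 9 \cdot 49\right)} = \frac{1}{7 + \left(-9 + 441\right)} = \frac{1}{7 + 432} = \frac{1}{439}$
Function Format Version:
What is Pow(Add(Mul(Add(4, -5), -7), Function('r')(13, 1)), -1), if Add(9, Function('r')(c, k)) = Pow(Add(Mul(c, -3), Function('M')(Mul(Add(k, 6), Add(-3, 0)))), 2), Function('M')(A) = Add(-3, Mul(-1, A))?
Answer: Rational(1, 439) ≈ 0.0022779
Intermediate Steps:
Function('r')(c, k) = Add(-9, Pow(Add(15, Mul(-3, c), Mul(3, k)), 2)) (Function('r')(c, k) = Add(-9, Pow(Add(Mul(c, -3), Add(-3, Mul(-1, Mul(Add(k, 6), Add(-3, 0))))), 2)) = Add(-9, Pow(Add(Mul(-3, c), Add(-3, Mul(-1, Mul(Add(6, k), -3)))), 2)) = Add(-9, Pow(Add(Mul(-3, c), Add(-3, Mul(-1, Add(-18, Mul(-3, k))))), 2)) = Add(-9, Pow(Add(Mul(-3, c), Add(-3, Add(18, Mul(3, k)))), 2)) = Add(-9, Pow(Add(Mul(-3, c), Add(15, Mul(3, k))), 2)) = Add(-9, Pow(Add(15, Mul(-3, c), Mul(3, k)), 2)))
Pow(Add(Mul(Add(4, -5), -7), Function('r')(13, 1)), -1) = Pow(Add(Mul(Add(4, -5), -7), Add(-9, Mul(9, Pow(Add(5, 1, Mul(-1, 13)), 2)))), -1) = Pow(Add(Mul(-1, -7), Add(-9, Mul(9, Pow(Add(5, 1, -13), 2)))), -1) = Pow(Add(7, Add(-9, Mul(9, Pow(-7, 2)))), -1) = Pow(Add(7, Add(-9, Mul(9, 49))), -1) = Pow(Add(7, Add(-9, 441)), -1) = Pow(Add(7, 432), -1) = Pow(439, -1) = Rational(1, 439)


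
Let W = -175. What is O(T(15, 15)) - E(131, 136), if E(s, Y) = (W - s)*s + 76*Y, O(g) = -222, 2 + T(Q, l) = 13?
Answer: 29528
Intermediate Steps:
T(Q, l) = 11 (T(Q, l) = -2 + 13 = 11)
E(s, Y) = 76*Y + s*(-175 - s) (E(s, Y) = (-175 - s)*s + 76*Y = s*(-175 - s) + 76*Y = 76*Y + s*(-175 - s))
O(T(15, 15)) - E(131, 136) = -222 - (-1*131² - 175*131 + 76*136) = -222 - (-1*17161 - 22925 + 10336) = -222 - (-17161 - 22925 + 10336) = -222 - 1*(-29750) = -222 + 29750 = 29528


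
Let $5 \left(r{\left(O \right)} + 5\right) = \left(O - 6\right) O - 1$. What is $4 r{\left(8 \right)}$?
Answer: $-8$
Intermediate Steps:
$r{\left(O \right)} = - \frac{26}{5} + \frac{O \left(-6 + O\right)}{5}$ ($r{\left(O \right)} = -5 + \frac{\left(O - 6\right) O - 1}{5} = -5 + \frac{\left(-6 + O\right) O - 1}{5} = -5 + \frac{O \left(-6 + O\right) - 1}{5} = -5 + \frac{-1 + O \left(-6 + O\right)}{5} = -5 + \left(- \frac{1}{5} + \frac{O \left(-6 + O\right)}{5}\right) = - \frac{26}{5} + \frac{O \left(-6 + O\right)}{5}$)
$4 r{\left(8 \right)} = 4 \left(- \frac{26}{5} - \frac{48}{5} + \frac{8^{2}}{5}\right) = 4 \left(- \frac{26}{5} - \frac{48}{5} + \frac{1}{5} \cdot 64\right) = 4 \left(- \frac{26}{5} - \frac{48}{5} + \frac{64}{5}\right) = 4 \left(-2\right) = -8$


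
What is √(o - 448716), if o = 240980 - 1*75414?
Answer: 5*I*√11326 ≈ 532.12*I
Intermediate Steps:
o = 165566 (o = 240980 - 75414 = 165566)
√(o - 448716) = √(165566 - 448716) = √(-283150) = 5*I*√11326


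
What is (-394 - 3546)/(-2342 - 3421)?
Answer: 3940/5763 ≈ 0.68367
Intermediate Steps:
(-394 - 3546)/(-2342 - 3421) = -3940/(-5763) = -3940*(-1/5763) = 3940/5763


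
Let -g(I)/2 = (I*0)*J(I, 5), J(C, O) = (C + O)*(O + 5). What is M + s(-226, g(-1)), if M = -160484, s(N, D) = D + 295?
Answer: -160189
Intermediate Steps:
J(C, O) = (5 + O)*(C + O) (J(C, O) = (C + O)*(5 + O) = (5 + O)*(C + O))
g(I) = 0 (g(I) = -2*I*0*(5² + 5*I + 5*5 + I*5) = -0*(25 + 5*I + 25 + 5*I) = -0*(50 + 10*I) = -2*0 = 0)
s(N, D) = 295 + D
M + s(-226, g(-1)) = -160484 + (295 + 0) = -160484 + 295 = -160189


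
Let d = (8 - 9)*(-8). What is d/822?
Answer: 4/411 ≈ 0.0097324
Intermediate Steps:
d = 8 (d = -1*(-8) = 8)
d/822 = 8/822 = 8*(1/822) = 4/411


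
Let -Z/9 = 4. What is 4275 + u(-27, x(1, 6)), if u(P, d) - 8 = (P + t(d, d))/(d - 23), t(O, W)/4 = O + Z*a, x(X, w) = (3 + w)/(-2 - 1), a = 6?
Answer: 112261/26 ≈ 4317.7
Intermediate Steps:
Z = -36 (Z = -9*4 = -36)
x(X, w) = -1 - w/3 (x(X, w) = (3 + w)/(-3) = (3 + w)*(-⅓) = -1 - w/3)
t(O, W) = -864 + 4*O (t(O, W) = 4*(O - 36*6) = 4*(O - 216) = 4*(-216 + O) = -864 + 4*O)
u(P, d) = 8 + (-864 + P + 4*d)/(-23 + d) (u(P, d) = 8 + (P + (-864 + 4*d))/(d - 23) = 8 + (-864 + P + 4*d)/(-23 + d))
4275 + u(-27, x(1, 6)) = 4275 + (-1048 - 27 + 12*(-1 - ⅓*6))/(-23 + (-1 - ⅓*6)) = 4275 + (-1048 - 27 + 12*(-1 - 2))/(-23 + (-1 - 2)) = 4275 + (-1048 - 27 + 12*(-3))/(-23 - 3) = 4275 + (-1048 - 27 - 36)/(-26) = 4275 - 1/26*(-1111) = 4275 + 1111/26 = 112261/26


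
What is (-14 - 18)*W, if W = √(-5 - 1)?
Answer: -32*I*√6 ≈ -78.384*I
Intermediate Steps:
W = I*√6 (W = √(-6) = I*√6 ≈ 2.4495*I)
(-14 - 18)*W = (-14 - 18)*(I*√6) = -32*I*√6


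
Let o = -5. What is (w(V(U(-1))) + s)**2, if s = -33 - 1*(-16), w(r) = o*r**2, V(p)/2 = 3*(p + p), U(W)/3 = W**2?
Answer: 42211009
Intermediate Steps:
U(W) = 3*W**2
V(p) = 12*p (V(p) = 2*(3*(p + p)) = 2*(3*(2*p)) = 2*(6*p) = 12*p)
w(r) = -5*r**2
s = -17 (s = -33 + 16 = -17)
(w(V(U(-1))) + s)**2 = (-5*(12*(3*(-1)**2))**2 - 17)**2 = (-5*(12*(3*1))**2 - 17)**2 = (-5*(12*3)**2 - 17)**2 = (-5*36**2 - 17)**2 = (-5*1296 - 17)**2 = (-6480 - 17)**2 = (-6497)**2 = 42211009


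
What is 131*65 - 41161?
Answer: -32646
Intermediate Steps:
131*65 - 41161 = 8515 - 41161 = -32646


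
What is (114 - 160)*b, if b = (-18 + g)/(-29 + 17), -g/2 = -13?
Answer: 92/3 ≈ 30.667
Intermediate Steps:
g = 26 (g = -2*(-13) = 26)
b = -⅔ (b = (-18 + 26)/(-29 + 17) = 8/(-12) = 8*(-1/12) = -⅔ ≈ -0.66667)
(114 - 160)*b = (114 - 160)*(-⅔) = -46*(-⅔) = 92/3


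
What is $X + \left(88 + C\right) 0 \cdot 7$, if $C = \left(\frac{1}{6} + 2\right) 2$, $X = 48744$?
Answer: $48744$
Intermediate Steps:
$C = \frac{13}{3}$ ($C = \left(\frac{1}{6} + 2\right) 2 = \frac{13}{6} \cdot 2 = \frac{13}{3} \approx 4.3333$)
$X + \left(88 + C\right) 0 \cdot 7 = 48744 + \left(88 + \frac{13}{3}\right) 0 \cdot 7 = 48744 + \frac{277}{3} \cdot 0 = 48744 + 0 = 48744$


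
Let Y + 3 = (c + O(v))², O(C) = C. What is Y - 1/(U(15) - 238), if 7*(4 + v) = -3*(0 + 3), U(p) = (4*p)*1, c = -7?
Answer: 1290371/8722 ≈ 147.94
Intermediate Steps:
U(p) = 4*p
v = -37/7 (v = -4 + (-3*(0 + 3))/7 = -4 + (-3*3)/7 = -4 + (⅐)*(-9) = -4 - 9/7 = -37/7 ≈ -5.2857)
Y = 7249/49 (Y = -3 + (-7 - 37/7)² = -3 + (-86/7)² = -3 + 7396/49 = 7249/49 ≈ 147.94)
Y - 1/(U(15) - 238) = 7249/49 - 1/(4*15 - 238) = 7249/49 - 1/(60 - 238) = 7249/49 - 1/(-178) = 7249/49 - 1*(-1/178) = 7249/49 + 1/178 = 1290371/8722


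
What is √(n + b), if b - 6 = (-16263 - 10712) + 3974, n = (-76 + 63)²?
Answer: I*√22826 ≈ 151.08*I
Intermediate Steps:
n = 169 (n = (-13)² = 169)
b = -22995 (b = 6 + ((-16263 - 10712) + 3974) = 6 + (-26975 + 3974) = 6 - 23001 = -22995)
√(n + b) = √(169 - 22995) = √(-22826) = I*√22826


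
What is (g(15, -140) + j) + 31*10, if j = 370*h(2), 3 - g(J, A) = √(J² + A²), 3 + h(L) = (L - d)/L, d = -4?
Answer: 313 - 5*√793 ≈ 172.20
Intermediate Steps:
h(L) = -3 + (4 + L)/L (h(L) = -3 + (L - 1*(-4))/L = -3 + (L + 4)/L = -3 + (4 + L)/L)
g(J, A) = 3 - √(A² + J²) (g(J, A) = 3 - √(J² + A²) = 3 - √(A² + J²))
j = 0 (j = 370*(-2 + 4/2) = 370*(-2 + 4*(½)) = 370*(-2 + 2) = 370*0 = 0)
(g(15, -140) + j) + 31*10 = ((3 - √((-140)² + 15²)) + 0) + 31*10 = ((3 - √(19600 + 225)) + 0) + 310 = ((3 - √19825) + 0) + 310 = ((3 - 5*√793) + 0) + 310 = (3 - 5*√793) + 310 = 313 - 5*√793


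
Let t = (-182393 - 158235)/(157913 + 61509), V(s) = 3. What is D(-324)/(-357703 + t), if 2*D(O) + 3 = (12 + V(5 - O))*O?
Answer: 533524593/78488248294 ≈ 0.0067975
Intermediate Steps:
t = -170314/109711 (t = -340628/219422 = -340628*1/219422 = -170314/109711 ≈ -1.5524)
D(O) = -3/2 + 15*O/2 (D(O) = -3/2 + ((12 + 3)*O)/2 = -3/2 + (15*O)/2 = -3/2 + 15*O/2)
D(-324)/(-357703 + t) = (-3/2 + (15/2)*(-324))/(-357703 - 170314/109711) = (-3/2 - 2430)/(-39244124147/109711) = -4863/2*(-109711/39244124147) = 533524593/78488248294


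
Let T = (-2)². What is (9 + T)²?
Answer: 169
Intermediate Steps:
T = 4
(9 + T)² = (9 + 4)² = 13² = 169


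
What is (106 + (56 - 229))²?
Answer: 4489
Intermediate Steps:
(106 + (56 - 229))² = (106 - 173)² = (-67)² = 4489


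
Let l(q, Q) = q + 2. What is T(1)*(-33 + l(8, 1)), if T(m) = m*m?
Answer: -23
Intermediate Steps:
l(q, Q) = 2 + q
T(m) = m**2
T(1)*(-33 + l(8, 1)) = 1**2*(-33 + (2 + 8)) = 1*(-33 + 10) = 1*(-23) = -23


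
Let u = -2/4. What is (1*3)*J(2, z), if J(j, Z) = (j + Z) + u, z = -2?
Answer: -3/2 ≈ -1.5000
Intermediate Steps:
u = -½ (u = -2*¼ = -½ ≈ -0.50000)
J(j, Z) = -½ + Z + j (J(j, Z) = (j + Z) - ½ = (Z + j) - ½ = -½ + Z + j)
(1*3)*J(2, z) = (1*3)*(-½ - 2 + 2) = 3*(-½) = -3/2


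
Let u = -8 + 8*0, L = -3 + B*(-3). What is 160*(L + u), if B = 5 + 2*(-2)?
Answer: -2240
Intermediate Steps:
B = 1 (B = 5 - 4 = 1)
L = -6 (L = -3 + 1*(-3) = -3 - 3 = -6)
u = -8 (u = -8 + 0 = -8)
160*(L + u) = 160*(-6 - 8) = 160*(-14) = -2240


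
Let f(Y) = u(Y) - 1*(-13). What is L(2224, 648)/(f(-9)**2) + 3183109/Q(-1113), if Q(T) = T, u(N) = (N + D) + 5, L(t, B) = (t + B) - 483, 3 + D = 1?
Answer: -21901912/7791 ≈ -2811.2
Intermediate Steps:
D = -2 (D = -3 + 1 = -2)
L(t, B) = -483 + B + t (L(t, B) = (B + t) - 483 = -483 + B + t)
u(N) = 3 + N (u(N) = (N - 2) + 5 = (-2 + N) + 5 = 3 + N)
f(Y) = 16 + Y (f(Y) = (3 + Y) - 1*(-13) = (3 + Y) + 13 = 16 + Y)
L(2224, 648)/(f(-9)**2) + 3183109/Q(-1113) = (-483 + 648 + 2224)/((16 - 9)**2) + 3183109/(-1113) = 2389/(7**2) + 3183109*(-1/1113) = 2389/49 - 3183109/1113 = -21901912/7791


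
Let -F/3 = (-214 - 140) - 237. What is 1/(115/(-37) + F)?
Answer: 37/65486 ≈ 0.00056501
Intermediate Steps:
F = 1773 (F = -3*((-214 - 140) - 237) = -3*(-354 - 237) = -3*(-591) = 1773)
1/(115/(-37) + F) = 1/(115/(-37) + 1773) = 1/(115*(-1/37) + 1773) = 1/(-115/37 + 1773) = 1/(65486/37) = 37/65486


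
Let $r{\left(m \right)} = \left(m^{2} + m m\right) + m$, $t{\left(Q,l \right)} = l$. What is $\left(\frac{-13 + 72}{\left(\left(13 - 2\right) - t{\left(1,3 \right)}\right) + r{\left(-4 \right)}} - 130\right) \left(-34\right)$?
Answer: $\frac{78557}{18} \approx 4364.3$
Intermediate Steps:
$r{\left(m \right)} = m + 2 m^{2}$ ($r{\left(m \right)} = \left(m^{2} + m^{2}\right) + m = 2 m^{2} + m = m + 2 m^{2}$)
$\left(\frac{-13 + 72}{\left(\left(13 - 2\right) - t{\left(1,3 \right)}\right) + r{\left(-4 \right)}} - 130\right) \left(-34\right) = \left(\frac{-13 + 72}{\left(\left(13 - 2\right) - 3\right) - 4 \left(1 + 2 \left(-4\right)\right)} - 130\right) \left(-34\right) = \left(\frac{59}{\left(11 - 3\right) - 4 \left(1 - 8\right)} - 130\right) \left(-34\right) = \left(\frac{59}{8 - -28} - 130\right) \left(-34\right) = \left(\frac{59}{8 + 28} - 130\right) \left(-34\right) = \left(\frac{59}{36} - 130\right) \left(-34\right) = \left(- \frac{4621}{36}\right) \left(-34\right) = \frac{78557}{18}$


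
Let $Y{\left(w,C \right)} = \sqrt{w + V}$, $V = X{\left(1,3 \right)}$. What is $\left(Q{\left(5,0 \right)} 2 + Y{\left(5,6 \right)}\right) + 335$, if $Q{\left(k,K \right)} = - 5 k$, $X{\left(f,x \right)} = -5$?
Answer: $285$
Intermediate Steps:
$V = -5$
$Y{\left(w,C \right)} = \sqrt{-5 + w}$ ($Y{\left(w,C \right)} = \sqrt{w - 5} = \sqrt{-5 + w}$)
$\left(Q{\left(5,0 \right)} 2 + Y{\left(5,6 \right)}\right) + 335 = \left(\left(-5\right) 5 \cdot 2 + \sqrt{-5 + 5}\right) + 335 = \left(\left(-25\right) 2 + \sqrt{0}\right) + 335 = \left(-50 + 0\right) + 335 = -50 + 335 = 285$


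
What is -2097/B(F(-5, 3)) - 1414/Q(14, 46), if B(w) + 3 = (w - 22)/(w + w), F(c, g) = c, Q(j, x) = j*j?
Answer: 97759/14 ≈ 6982.8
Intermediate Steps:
Q(j, x) = j²
B(w) = -3 + (-22 + w)/(2*w) (B(w) = -3 + (w - 22)/(w + w) = -3 + (-22 + w)/((2*w)) = -3 + (-22 + w)*(1/(2*w)) = -3 + (-22 + w)/(2*w))
-2097/B(F(-5, 3)) - 1414/Q(14, 46) = -2097/(-5/2 - 11/(-5)) - 1414/(14²) = -2097/(-5/2 - 11*(-⅕)) - 1414/196 = -2097/(-5/2 + 11/5) - 1414*1/196 = -2097/(-3/10) - 101/14 = -2097*(-10/3) - 101/14 = 6990 - 101/14 = 97759/14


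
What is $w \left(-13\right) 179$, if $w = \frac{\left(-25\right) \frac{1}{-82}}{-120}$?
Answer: $\frac{11635}{1968} \approx 5.9121$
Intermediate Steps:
$w = - \frac{5}{1968}$ ($w = \left(-25\right) \left(- \frac{1}{82}\right) \left(- \frac{1}{120}\right) = \frac{25}{82} \left(- \frac{1}{120}\right) = - \frac{5}{1968} \approx -0.0025407$)
$w \left(-13\right) 179 = \left(- \frac{5}{1968}\right) \left(-13\right) 179 = \frac{65}{1968} \cdot 179 = \frac{11635}{1968}$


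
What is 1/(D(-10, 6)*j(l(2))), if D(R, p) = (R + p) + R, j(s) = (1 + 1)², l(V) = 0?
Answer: -1/56 ≈ -0.017857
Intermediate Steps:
j(s) = 4 (j(s) = 2² = 4)
D(R, p) = p + 2*R
1/(D(-10, 6)*j(l(2))) = 1/((6 + 2*(-10))*4) = 1/((6 - 20)*4) = 1/(-14*4) = 1/(-56) = -1/56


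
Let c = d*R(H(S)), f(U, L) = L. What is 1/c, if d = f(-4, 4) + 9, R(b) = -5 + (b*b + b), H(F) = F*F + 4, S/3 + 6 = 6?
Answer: 1/195 ≈ 0.0051282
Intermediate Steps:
S = 0 (S = -18 + 3*6 = -18 + 18 = 0)
H(F) = 4 + F**2 (H(F) = F**2 + 4 = 4 + F**2)
R(b) = -5 + b + b**2 (R(b) = -5 + (b**2 + b) = -5 + (b + b**2) = -5 + b + b**2)
d = 13 (d = 4 + 9 = 13)
c = 195 (c = 13*(-5 + (4 + 0**2) + (4 + 0**2)**2) = 13*(-5 + (4 + 0) + (4 + 0)**2) = 13*(-5 + 4 + 4**2) = 13*(-5 + 4 + 16) = 13*15 = 195)
1/c = 1/195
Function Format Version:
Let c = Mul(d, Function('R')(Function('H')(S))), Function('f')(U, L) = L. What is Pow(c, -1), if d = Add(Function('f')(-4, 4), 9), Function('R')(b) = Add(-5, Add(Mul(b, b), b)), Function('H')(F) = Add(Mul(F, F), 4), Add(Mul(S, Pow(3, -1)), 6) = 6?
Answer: Rational(1, 195) ≈ 0.0051282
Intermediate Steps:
S = 0 (S = Add(-18, Mul(3, 6)) = Add(-18, 18) = 0)
Function('H')(F) = Add(4, Pow(F, 2)) (Function('H')(F) = Add(Pow(F, 2), 4) = Add(4, Pow(F, 2)))
Function('R')(b) = Add(-5, b, Pow(b, 2)) (Function('R')(b) = Add(-5, Add(Pow(b, 2), b)) = Add(-5, Add(b, Pow(b, 2))) = Add(-5, b, Pow(b, 2)))
d = 13 (d = Add(4, 9) = 13)
c = 195 (c = Mul(13, Add(-5, Add(4, Pow(0, 2)), Pow(Add(4, Pow(0, 2)), 2))) = Mul(13, Add(-5, Add(4, 0), Pow(Add(4, 0), 2))) = Mul(13, Add(-5, 4, Pow(4, 2))) = Mul(13, Add(-5, 4, 16)) = Mul(13, 15) = 195)
Pow(c, -1) = Pow(195, -1) = Rational(1, 195)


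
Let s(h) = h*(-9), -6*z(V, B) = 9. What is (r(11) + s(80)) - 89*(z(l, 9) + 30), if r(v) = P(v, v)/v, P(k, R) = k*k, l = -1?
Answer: -6491/2 ≈ -3245.5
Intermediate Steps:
z(V, B) = -3/2 (z(V, B) = -⅙*9 = -3/2)
s(h) = -9*h
P(k, R) = k²
r(v) = v (r(v) = v²/v = v)
(r(11) + s(80)) - 89*(z(l, 9) + 30) = (11 - 9*80) - 89*(-3/2 + 30) = (11 - 720) - 89*57/2 = -709 - 5073/2 = -6491/2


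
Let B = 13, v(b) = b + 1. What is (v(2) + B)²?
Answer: 256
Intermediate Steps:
v(b) = 1 + b
(v(2) + B)² = ((1 + 2) + 13)² = (3 + 13)² = 16² = 256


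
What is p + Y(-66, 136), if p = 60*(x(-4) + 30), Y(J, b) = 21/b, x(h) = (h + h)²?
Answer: 767061/136 ≈ 5640.2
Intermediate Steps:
x(h) = 4*h² (x(h) = (2*h)² = 4*h²)
p = 5640 (p = 60*(4*(-4)² + 30) = 60*(4*16 + 30) = 60*(64 + 30) = 60*94 = 5640)
p + Y(-66, 136) = 5640 + 21/136 = 767061/136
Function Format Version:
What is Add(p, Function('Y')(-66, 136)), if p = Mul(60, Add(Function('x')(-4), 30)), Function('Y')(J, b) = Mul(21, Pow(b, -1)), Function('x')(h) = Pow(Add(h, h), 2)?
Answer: Rational(767061, 136) ≈ 5640.2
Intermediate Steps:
Function('x')(h) = Mul(4, Pow(h, 2)) (Function('x')(h) = Pow(Mul(2, h), 2) = Mul(4, Pow(h, 2)))
p = 5640 (p = Mul(60, Add(Mul(4, Pow(-4, 2)), 30)) = Mul(60, Add(Mul(4, 16), 30)) = Mul(60, Add(64, 30)) = Mul(60, 94) = 5640)
Add(p, Function('Y')(-66, 136)) = Add(5640, Mul(21, Pow(136, -1))) = Add(5640, Mul(21, Rational(1, 136))) = Add(5640, Rational(21, 136)) = Rational(767061, 136)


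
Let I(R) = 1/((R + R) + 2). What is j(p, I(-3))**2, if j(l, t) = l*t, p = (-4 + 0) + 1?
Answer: 9/16 ≈ 0.56250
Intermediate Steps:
I(R) = 1/(2 + 2*R) (I(R) = 1/(2*R + 2) = 1/(2 + 2*R))
p = -3 (p = -4 + 1 = -3)
j(p, I(-3))**2 = (-3/(2*(1 - 3)))**2 = (-3/(2*(-2)))**2 = (-3*(-1)/(2*2))**2 = (-3*(-1/4))**2 = (3/4)**2 = 9/16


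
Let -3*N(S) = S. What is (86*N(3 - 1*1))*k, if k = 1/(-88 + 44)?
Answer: 43/33 ≈ 1.3030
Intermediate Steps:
N(S) = -S/3
k = -1/44 (k = 1/(-44) = -1/44 ≈ -0.022727)
(86*N(3 - 1*1))*k = (86*(-(3 - 1*1)/3))*(-1/44) = (86*(-(3 - 1)/3))*(-1/44) = (86*(-⅓*2))*(-1/44) = (86*(-⅔))*(-1/44) = -172/3*(-1/44) = 43/33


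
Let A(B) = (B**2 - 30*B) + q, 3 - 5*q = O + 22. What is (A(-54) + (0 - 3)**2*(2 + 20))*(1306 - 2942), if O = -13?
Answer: -38714304/5 ≈ -7.7429e+6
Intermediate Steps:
q = -6/5 (q = 3/5 - (-13 + 22)/5 = 3/5 - 1/5*9 = 3/5 - 9/5 = -6/5 ≈ -1.2000)
A(B) = -6/5 + B**2 - 30*B (A(B) = (B**2 - 30*B) - 6/5 = -6/5 + B**2 - 30*B)
(A(-54) + (0 - 3)**2*(2 + 20))*(1306 - 2942) = ((-6/5 + (-54)**2 - 30*(-54)) + (0 - 3)**2*(2 + 20))*(1306 - 2942) = ((-6/5 + 2916 + 1620) + (-3)**2*22)*(-1636) = (22674/5 + 9*22)*(-1636) = (22674/5 + 198)*(-1636) = (23664/5)*(-1636) = -38714304/5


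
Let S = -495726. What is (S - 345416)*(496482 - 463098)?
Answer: -28080684528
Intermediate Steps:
(S - 345416)*(496482 - 463098) = (-495726 - 345416)*(496482 - 463098) = -841142*33384 = -28080684528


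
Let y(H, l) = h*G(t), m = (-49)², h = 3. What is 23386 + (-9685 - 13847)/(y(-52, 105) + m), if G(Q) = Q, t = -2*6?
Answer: 55284358/2365 ≈ 23376.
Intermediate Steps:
t = -12
m = 2401
y(H, l) = -36 (y(H, l) = 3*(-12) = -36)
23386 + (-9685 - 13847)/(y(-52, 105) + m) = 23386 + (-9685 - 13847)/(-36 + 2401) = 23386 - 23532/2365 = 55284358/2365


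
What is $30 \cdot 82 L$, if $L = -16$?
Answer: $-39360$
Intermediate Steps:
$30 \cdot 82 L = 30 \cdot 82 \left(-16\right) = 2460 \left(-16\right) = -39360$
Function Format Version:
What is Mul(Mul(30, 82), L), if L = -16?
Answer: -39360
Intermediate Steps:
Mul(Mul(30, 82), L) = Mul(Mul(30, 82), -16) = Mul(2460, -16) = -39360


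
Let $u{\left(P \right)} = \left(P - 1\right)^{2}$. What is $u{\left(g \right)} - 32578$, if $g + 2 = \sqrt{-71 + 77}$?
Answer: $-32578 + \left(3 - \sqrt{6}\right)^{2} \approx -32578.0$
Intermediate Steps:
$g = -2 + \sqrt{6}$ ($g = -2 + \sqrt{-71 + 77} = -2 + \sqrt{6} \approx 0.44949$)
$u{\left(P \right)} = \left(-1 + P\right)^{2}$
$u{\left(g \right)} - 32578 = \left(-1 - \left(2 - \sqrt{6}\right)\right)^{2} - 32578 = \left(-3 + \sqrt{6}\right)^{2} - 32578 = -32578 + \left(-3 + \sqrt{6}\right)^{2}$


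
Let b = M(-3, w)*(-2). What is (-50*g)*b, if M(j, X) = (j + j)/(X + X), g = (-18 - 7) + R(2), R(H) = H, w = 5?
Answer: 1380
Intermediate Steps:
g = -23 (g = (-18 - 7) + 2 = -25 + 2 = -23)
M(j, X) = j/X (M(j, X) = (2*j)/((2*X)) = (2*j)*(1/(2*X)) = j/X)
b = 6/5 (b = -3/5*(-2) = -3*⅕*(-2) = -⅗*(-2) = 6/5 ≈ 1.2000)
(-50*g)*b = -50*(-23)*(6/5) = 1150*(6/5) = 1380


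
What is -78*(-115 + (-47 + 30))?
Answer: 10296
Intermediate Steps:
-78*(-115 + (-47 + 30)) = -78*(-115 - 17) = -78*(-132) = 10296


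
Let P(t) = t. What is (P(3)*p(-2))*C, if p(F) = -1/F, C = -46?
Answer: -69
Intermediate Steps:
(P(3)*p(-2))*C = (3*(-1/(-2)))*(-46) = (3*(-1*(-1/2)))*(-46) = (3*(1/2))*(-46) = (3/2)*(-46) = -69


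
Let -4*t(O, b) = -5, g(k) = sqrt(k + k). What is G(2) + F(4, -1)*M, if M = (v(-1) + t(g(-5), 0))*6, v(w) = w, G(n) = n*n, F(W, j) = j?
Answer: 5/2 ≈ 2.5000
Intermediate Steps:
g(k) = sqrt(2)*sqrt(k) (g(k) = sqrt(2*k) = sqrt(2)*sqrt(k))
G(n) = n**2
t(O, b) = 5/4 (t(O, b) = -1/4*(-5) = 5/4)
M = 3/2 (M = (-1 + 5/4)*6 = (1/4)*6 = 3/2 ≈ 1.5000)
G(2) + F(4, -1)*M = 2**2 - 1*3/2 = 4 - 3/2 = 5/2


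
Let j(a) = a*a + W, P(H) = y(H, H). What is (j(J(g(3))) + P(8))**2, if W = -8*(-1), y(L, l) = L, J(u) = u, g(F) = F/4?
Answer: 70225/256 ≈ 274.32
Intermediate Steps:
g(F) = F/4 (g(F) = F*(1/4) = F/4)
P(H) = H
W = 8
j(a) = 8 + a**2 (j(a) = a*a + 8 = a**2 + 8 = 8 + a**2)
(j(J(g(3))) + P(8))**2 = ((8 + ((1/4)*3)**2) + 8)**2 = ((8 + (3/4)**2) + 8)**2 = ((8 + 9/16) + 8)**2 = (137/16 + 8)**2 = (265/16)**2 = 70225/256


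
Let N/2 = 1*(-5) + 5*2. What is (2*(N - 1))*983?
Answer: 17694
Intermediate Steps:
N = 10 (N = 2*(1*(-5) + 5*2) = 2*(-5 + 10) = 2*5 = 10)
(2*(N - 1))*983 = (2*(10 - 1))*983 = (2*9)*983 = 18*983 = 17694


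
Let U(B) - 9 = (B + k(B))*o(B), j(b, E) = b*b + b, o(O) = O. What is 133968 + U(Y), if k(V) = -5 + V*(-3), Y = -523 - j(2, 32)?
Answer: -423060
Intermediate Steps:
j(b, E) = b + b² (j(b, E) = b² + b = b + b²)
Y = -529 (Y = -523 - 2*(1 + 2) = -523 - 2*3 = -523 - 1*6 = -523 - 6 = -529)
k(V) = -5 - 3*V
U(B) = 9 + B*(-5 - 2*B) (U(B) = 9 + (B + (-5 - 3*B))*B = 9 + (-5 - 2*B)*B = 9 + B*(-5 - 2*B))
133968 + U(Y) = 133968 + (9 - 5*(-529) - 2*(-529)²) = 133968 + (9 + 2645 - 2*279841) = 133968 + (9 + 2645 - 559682) = 133968 - 557028 = -423060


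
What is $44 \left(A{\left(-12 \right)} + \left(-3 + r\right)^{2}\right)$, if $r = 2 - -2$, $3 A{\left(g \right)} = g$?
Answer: $-132$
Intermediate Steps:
$A{\left(g \right)} = \frac{g}{3}$
$r = 4$ ($r = 2 + 2 = 4$)
$44 \left(A{\left(-12 \right)} + \left(-3 + r\right)^{2}\right) = 44 \left(\frac{1}{3} \left(-12\right) + \left(-3 + 4\right)^{2}\right) = 44 \left(-4 + 1^{2}\right) = 44 \left(-4 + 1\right) = 44 \left(-3\right) = -132$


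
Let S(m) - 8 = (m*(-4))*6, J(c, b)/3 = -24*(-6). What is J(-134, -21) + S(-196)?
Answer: 5144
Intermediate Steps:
J(c, b) = 432 (J(c, b) = 3*(-24*(-6)) = 3*144 = 432)
S(m) = 8 - 24*m (S(m) = 8 + (m*(-4))*6 = 8 - 4*m*6 = 8 - 24*m)
J(-134, -21) + S(-196) = 432 + (8 - 24*(-196)) = 432 + (8 + 4704) = 432 + 4712 = 5144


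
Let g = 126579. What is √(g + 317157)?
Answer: 6*√12326 ≈ 666.13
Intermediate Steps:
√(g + 317157) = √(126579 + 317157) = √443736 = 6*√12326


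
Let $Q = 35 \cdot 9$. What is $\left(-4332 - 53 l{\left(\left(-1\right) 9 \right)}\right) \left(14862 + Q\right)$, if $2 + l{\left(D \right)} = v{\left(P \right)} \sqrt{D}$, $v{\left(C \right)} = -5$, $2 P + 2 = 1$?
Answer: $-64138002 + 12065715 i \approx -6.4138 \cdot 10^{7} + 1.2066 \cdot 10^{7} i$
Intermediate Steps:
$P = - \frac{1}{2}$ ($P = -1 + \frac{1}{2} \cdot 1 = -1 + \frac{1}{2} = - \frac{1}{2} \approx -0.5$)
$Q = 315$
$l{\left(D \right)} = -2 - 5 \sqrt{D}$
$\left(-4332 - 53 l{\left(\left(-1\right) 9 \right)}\right) \left(14862 + Q\right) = \left(-4332 - 53 \left(-2 - 5 \sqrt{\left(-1\right) 9}\right)\right) \left(14862 + 315\right) = \left(-4332 - 53 \left(-2 - 5 \sqrt{-9}\right)\right) 15177 = \left(-4332 - 53 \left(-2 - 5 \cdot 3 i\right)\right) 15177 = \left(-4332 - 53 \left(-2 - 15 i\right)\right) 15177 = \left(-4332 + \left(106 + 795 i\right)\right) 15177 = \left(-4226 + 795 i\right) 15177 = -64138002 + 12065715 i$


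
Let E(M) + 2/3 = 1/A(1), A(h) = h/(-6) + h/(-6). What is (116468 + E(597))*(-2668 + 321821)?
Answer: 111509824129/3 ≈ 3.7170e+10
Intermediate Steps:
A(h) = -h/3 (A(h) = h*(-1/6) + h*(-1/6) = -h/6 - h/6 = -h/3)
E(M) = -11/3 (E(M) = -2/3 + 1/(-1/3*1) = -2/3 + 1/(-1/3) = -2/3 - 3 = -11/3)
(116468 + E(597))*(-2668 + 321821) = (116468 - 11/3)*(-2668 + 321821) = (349393/3)*319153 = 111509824129/3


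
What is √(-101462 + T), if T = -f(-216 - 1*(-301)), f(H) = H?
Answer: 3*I*√11283 ≈ 318.66*I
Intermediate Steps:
T = -85 (T = -(-216 - 1*(-301)) = -(-216 + 301) = -1*85 = -85)
√(-101462 + T) = √(-101462 - 85) = √(-101547) = 3*I*√11283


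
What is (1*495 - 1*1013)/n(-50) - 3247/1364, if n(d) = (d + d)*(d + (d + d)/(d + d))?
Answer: -593459/238700 ≈ -2.4862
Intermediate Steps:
n(d) = 2*d*(1 + d) (n(d) = (2*d)*(d + (2*d)/((2*d))) = (2*d)*(d + (2*d)*(1/(2*d))) = (2*d)*(d + 1) = (2*d)*(1 + d) = 2*d*(1 + d))
(1*495 - 1*1013)/n(-50) - 3247/1364 = (1*495 - 1*1013)/((2*(-50)*(1 - 50))) - 3247/1364 = (495 - 1013)/((2*(-50)*(-49))) - 3247*1/1364 = -518/4900 - 3247/1364 = -518*1/4900 - 3247/1364 = -37/350 - 3247/1364 = -593459/238700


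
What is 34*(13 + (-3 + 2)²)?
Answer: 476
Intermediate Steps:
34*(13 + (-3 + 2)²) = 34*(13 + (-1)²) = 34*(13 + 1) = 34*14 = 476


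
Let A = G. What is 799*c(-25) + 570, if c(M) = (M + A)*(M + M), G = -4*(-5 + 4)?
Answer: 839520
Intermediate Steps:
G = 4 (G = -4*(-1) = 4)
A = 4
c(M) = 2*M*(4 + M) (c(M) = (M + 4)*(M + M) = (4 + M)*(2*M) = 2*M*(4 + M))
799*c(-25) + 570 = 799*(2*(-25)*(4 - 25)) + 570 = 799*(2*(-25)*(-21)) + 570 = 799*1050 + 570 = 838950 + 570 = 839520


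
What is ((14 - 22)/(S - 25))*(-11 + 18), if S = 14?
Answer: 56/11 ≈ 5.0909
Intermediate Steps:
((14 - 22)/(S - 25))*(-11 + 18) = ((14 - 22)/(14 - 25))*(-11 + 18) = -8/(-11)*7 = -8*(-1/11)*7 = (8/11)*7 = 56/11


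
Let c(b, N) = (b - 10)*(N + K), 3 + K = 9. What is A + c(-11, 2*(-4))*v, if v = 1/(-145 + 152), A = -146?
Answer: -140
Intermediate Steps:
K = 6 (K = -3 + 9 = 6)
c(b, N) = (-10 + b)*(6 + N) (c(b, N) = (b - 10)*(N + 6) = (-10 + b)*(6 + N))
v = ⅐ (v = 1/7 = ⅐ ≈ 0.14286)
A + c(-11, 2*(-4))*v = -146 + (-60 - 20*(-4) + 6*(-11) + (2*(-4))*(-11))*(⅐) = -146 + (-60 - 10*(-8) - 66 - 8*(-11))*(⅐) = -146 + (-60 + 80 - 66 + 88)*(⅐) = -146 + 42*(⅐) = -146 + 6 = -140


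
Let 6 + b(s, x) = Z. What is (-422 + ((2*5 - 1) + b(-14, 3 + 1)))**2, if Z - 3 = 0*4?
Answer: 173056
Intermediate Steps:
Z = 3 (Z = 3 + 0*4 = 3 + 0 = 3)
b(s, x) = -3 (b(s, x) = -6 + 3 = -3)
(-422 + ((2*5 - 1) + b(-14, 3 + 1)))**2 = (-422 + ((2*5 - 1) - 3))**2 = (-422 + ((10 - 1) - 3))**2 = (-422 + (9 - 3))**2 = (-422 + 6)**2 = (-416)**2 = 173056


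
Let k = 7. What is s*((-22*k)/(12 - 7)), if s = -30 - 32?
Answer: 9548/5 ≈ 1909.6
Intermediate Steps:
s = -62
s*((-22*k)/(12 - 7)) = -62*(-22*7)/(12 - 7) = -(-9548)/5 = -62*(-154/5) = 9548/5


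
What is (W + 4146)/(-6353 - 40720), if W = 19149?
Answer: -7765/15691 ≈ -0.49487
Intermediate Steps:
(W + 4146)/(-6353 - 40720) = (19149 + 4146)/(-6353 - 40720) = 23295/(-47073) = 23295*(-1/47073) = -7765/15691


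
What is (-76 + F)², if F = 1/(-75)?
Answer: 32501401/5625 ≈ 5778.0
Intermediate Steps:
F = -1/75 ≈ -0.013333
(-76 + F)² = (-76 - 1/75)² = (-5701/75)² = 32501401/5625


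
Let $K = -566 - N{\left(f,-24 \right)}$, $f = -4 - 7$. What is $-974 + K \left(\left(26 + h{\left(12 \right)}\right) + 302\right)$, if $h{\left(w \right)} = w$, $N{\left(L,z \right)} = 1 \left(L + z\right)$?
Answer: $-181514$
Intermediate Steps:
$f = -11$ ($f = -4 - 7 = -11$)
$N{\left(L,z \right)} = L + z$
$K = -531$ ($K = -566 - \left(-11 - 24\right) = -566 - -35 = -566 + 35 = -531$)
$-974 + K \left(\left(26 + h{\left(12 \right)}\right) + 302\right) = -974 - 531 \left(\left(26 + 12\right) + 302\right) = -974 - 531 \left(38 + 302\right) = -974 - 180540 = -181514$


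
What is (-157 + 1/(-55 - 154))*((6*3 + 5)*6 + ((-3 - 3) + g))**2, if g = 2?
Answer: -589208184/209 ≈ -2.8192e+6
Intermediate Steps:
(-157 + 1/(-55 - 154))*((6*3 + 5)*6 + ((-3 - 3) + g))**2 = (-157 + 1/(-55 - 154))*((6*3 + 5)*6 + ((-3 - 3) + 2))**2 = (-157 + 1/(-209))*((18 + 5)*6 + (-6 + 2))**2 = (-157 - 1/209)*(23*6 - 4)**2 = -32814*(138 - 4)**2/209 = -32814/209*134**2 = -32814/209*17956 = -589208184/209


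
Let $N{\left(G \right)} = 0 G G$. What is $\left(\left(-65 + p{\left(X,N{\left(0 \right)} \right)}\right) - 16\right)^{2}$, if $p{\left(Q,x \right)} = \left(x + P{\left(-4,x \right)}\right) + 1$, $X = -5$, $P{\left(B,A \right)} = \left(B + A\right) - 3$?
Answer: $7569$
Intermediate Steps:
$P{\left(B,A \right)} = -3 + A + B$ ($P{\left(B,A \right)} = \left(A + B\right) - 3 = -3 + A + B$)
$N{\left(G \right)} = 0$ ($N{\left(G \right)} = 0 G = 0$)
$p{\left(Q,x \right)} = -6 + 2 x$ ($p{\left(Q,x \right)} = \left(x - \left(7 - x\right)\right) + 1 = \left(x + \left(-7 + x\right)\right) + 1 = \left(-7 + 2 x\right) + 1 = -6 + 2 x$)
$\left(\left(-65 + p{\left(X,N{\left(0 \right)} \right)}\right) - 16\right)^{2} = \left(\left(-65 + \left(-6 + 2 \cdot 0\right)\right) - 16\right)^{2} = \left(\left(-65 + \left(-6 + 0\right)\right) - 16\right)^{2} = \left(\left(-65 - 6\right) - 16\right)^{2} = \left(-71 - 16\right)^{2} = \left(-87\right)^{2} = 7569$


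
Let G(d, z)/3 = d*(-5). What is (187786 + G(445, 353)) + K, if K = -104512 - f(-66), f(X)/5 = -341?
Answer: 78304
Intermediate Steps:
G(d, z) = -15*d (G(d, z) = 3*(d*(-5)) = 3*(-5*d) = -15*d)
f(X) = -1705 (f(X) = 5*(-341) = -1705)
K = -102807 (K = -104512 - 1*(-1705) = -104512 + 1705 = -102807)
(187786 + G(445, 353)) + K = (187786 - 15*445) - 102807 = (187786 - 6675) - 102807 = 181111 - 102807 = 78304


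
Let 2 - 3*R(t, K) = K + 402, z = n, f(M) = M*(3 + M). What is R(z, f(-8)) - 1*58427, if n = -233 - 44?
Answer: -175721/3 ≈ -58574.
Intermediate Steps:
n = -277
z = -277
R(t, K) = -400/3 - K/3 (R(t, K) = ⅔ - (K + 402)/3 = ⅔ - (402 + K)/3 = ⅔ + (-134 - K/3) = -400/3 - K/3)
R(z, f(-8)) - 1*58427 = (-400/3 - (-8)*(3 - 8)/3) - 1*58427 = (-400/3 - (-8)*(-5)/3) - 58427 = (-400/3 - ⅓*40) - 58427 = (-400/3 - 40/3) - 58427 = -440/3 - 58427 = -175721/3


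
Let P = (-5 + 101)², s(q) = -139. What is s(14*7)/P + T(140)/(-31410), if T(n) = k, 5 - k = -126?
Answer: -34403/1786880 ≈ -0.019253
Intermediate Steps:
k = 131 (k = 5 - 1*(-126) = 5 + 126 = 131)
T(n) = 131
P = 9216 (P = 96² = 9216)
s(14*7)/P + T(140)/(-31410) = -139/9216 + 131/(-31410) = -139*1/9216 + 131*(-1/31410) = -139/9216 - 131/31410 = -34403/1786880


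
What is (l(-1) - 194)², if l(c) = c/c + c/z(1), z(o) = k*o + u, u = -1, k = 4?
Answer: 336400/9 ≈ 37378.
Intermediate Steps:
z(o) = -1 + 4*o (z(o) = 4*o - 1 = -1 + 4*o)
l(c) = 1 + c/3 (l(c) = c/c + c/(-1 + 4*1) = 1 + c/(-1 + 4) = 1 + c/3)
(l(-1) - 194)² = ((1 + (⅓)*(-1)) - 194)² = ((1 - ⅓) - 194)² = (⅔ - 194)² = (-580/3)² = 336400/9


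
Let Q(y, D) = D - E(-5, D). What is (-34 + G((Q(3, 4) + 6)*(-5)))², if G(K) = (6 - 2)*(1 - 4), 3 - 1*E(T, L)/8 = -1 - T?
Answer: 2116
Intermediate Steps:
E(T, L) = 32 + 8*T (E(T, L) = 24 - 8*(-1 - T) = 24 + (8 + 8*T) = 32 + 8*T)
Q(y, D) = 8 + D (Q(y, D) = D - (32 + 8*(-5)) = D - (32 - 40) = D - 1*(-8) = D + 8 = 8 + D)
G(K) = -12 (G(K) = 4*(-3) = -12)
(-34 + G((Q(3, 4) + 6)*(-5)))² = (-34 - 12)² = (-46)² = 2116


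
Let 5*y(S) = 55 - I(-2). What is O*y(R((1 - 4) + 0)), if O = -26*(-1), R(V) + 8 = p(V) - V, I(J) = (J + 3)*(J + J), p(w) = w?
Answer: 1534/5 ≈ 306.80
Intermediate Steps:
I(J) = 2*J*(3 + J) (I(J) = (3 + J)*(2*J) = 2*J*(3 + J))
R(V) = -8 (R(V) = -8 + (V - V) = -8 + 0 = -8)
y(S) = 59/5 (y(S) = (55 - 2*(-2)*(3 - 2))/5 = (55 - 2*(-2))/5 = (55 - 1*(-4))/5 = (55 + 4)/5 = (1/5)*59 = 59/5)
O = 26
O*y(R((1 - 4) + 0)) = 26*(59/5) = 1534/5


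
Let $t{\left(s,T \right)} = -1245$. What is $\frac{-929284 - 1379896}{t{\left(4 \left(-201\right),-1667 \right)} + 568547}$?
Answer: $- \frac{1154590}{283651} \approx -4.0705$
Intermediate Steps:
$\frac{-929284 - 1379896}{t{\left(4 \left(-201\right),-1667 \right)} + 568547} = \frac{-929284 - 1379896}{-1245 + 568547} = - \frac{2309180}{567302} = \left(-2309180\right) \frac{1}{567302} = - \frac{1154590}{283651}$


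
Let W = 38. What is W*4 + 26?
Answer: 178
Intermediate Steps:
W*4 + 26 = 38*4 + 26 = 152 + 26 = 178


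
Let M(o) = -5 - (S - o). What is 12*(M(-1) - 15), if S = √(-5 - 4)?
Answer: -252 - 36*I ≈ -252.0 - 36.0*I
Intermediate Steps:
S = 3*I (S = √(-9) = 3*I ≈ 3.0*I)
M(o) = -5 + o - 3*I (M(o) = -5 - (3*I - o) = -5 - (-o + 3*I) = -5 + (o - 3*I) = -5 + o - 3*I)
12*(M(-1) - 15) = 12*((-5 - 1 - 3*I) - 15) = 12*((-6 - 3*I) - 15) = 12*(-21 - 3*I) = -252 - 36*I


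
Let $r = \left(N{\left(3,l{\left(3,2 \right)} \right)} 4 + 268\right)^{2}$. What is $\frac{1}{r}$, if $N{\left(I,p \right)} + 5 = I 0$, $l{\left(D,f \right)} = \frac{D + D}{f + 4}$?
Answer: $\frac{1}{61504} \approx 1.6259 \cdot 10^{-5}$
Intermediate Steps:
$l{\left(D,f \right)} = \frac{2 D}{4 + f}$
$N{\left(I,p \right)} = -5$ ($N{\left(I,p \right)} = -5 + I 0 = -5 + 0 = -5$)
$r = 61504$ ($r = \left(\left(-5\right) 4 + 268\right)^{2} = \left(-20 + 268\right)^{2} = 248^{2} = 61504$)
$\frac{1}{r} = \frac{1}{61504}$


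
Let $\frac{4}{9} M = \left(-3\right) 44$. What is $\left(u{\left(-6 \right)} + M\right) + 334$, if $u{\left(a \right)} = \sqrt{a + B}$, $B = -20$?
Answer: $37 + i \sqrt{26} \approx 37.0 + 5.099 i$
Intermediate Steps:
$M = -297$ ($M = \frac{9 \left(\left(-3\right) 44\right)}{4} = \frac{9}{4} \left(-132\right) = -297$)
$u{\left(a \right)} = \sqrt{-20 + a}$ ($u{\left(a \right)} = \sqrt{a - 20} = \sqrt{-20 + a}$)
$\left(u{\left(-6 \right)} + M\right) + 334 = \left(\sqrt{-20 - 6} - 297\right) + 334 = \left(\sqrt{-26} - 297\right) + 334 = \left(i \sqrt{26} - 297\right) + 334 = \left(-297 + i \sqrt{26}\right) + 334 = 37 + i \sqrt{26}$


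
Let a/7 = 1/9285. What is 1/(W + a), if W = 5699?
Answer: 9285/52915222 ≈ 0.00017547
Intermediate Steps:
a = 7/9285 ≈ 0.00075390
1/(W + a) = 1/(5699 + 7/9285) = 1/(52915222/9285) = 9285/52915222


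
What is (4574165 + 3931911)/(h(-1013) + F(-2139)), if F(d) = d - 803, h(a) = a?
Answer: -8506076/3955 ≈ -2150.7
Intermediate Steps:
F(d) = -803 + d
(4574165 + 3931911)/(h(-1013) + F(-2139)) = (4574165 + 3931911)/(-1013 + (-803 - 2139)) = 8506076/(-1013 - 2942) = 8506076/(-3955) = 8506076*(-1/3955) = -8506076/3955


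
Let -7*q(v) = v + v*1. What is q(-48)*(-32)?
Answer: -3072/7 ≈ -438.86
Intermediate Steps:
q(v) = -2*v/7 (q(v) = -(v + v*1)/7 = -(v + v)/7 = -2*v/7)
q(-48)*(-32) = -2/7*(-48)*(-32) = (96/7)*(-32) = -3072/7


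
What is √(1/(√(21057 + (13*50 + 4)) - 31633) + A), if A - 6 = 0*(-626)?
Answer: √(6 - 1/(31633 - √21711)) ≈ 2.4495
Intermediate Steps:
A = 6 (A = 6 + 0*(-626) = 6 + 0 = 6)
√(1/(√(21057 + (13*50 + 4)) - 31633) + A) = √(1/(√(21057 + (13*50 + 4)) - 31633) + 6) = √(1/(√(21057 + (650 + 4)) - 31633) + 6) = √(1/(√(21057 + 654) - 31633) + 6) = √(1/(√21711 - 31633) + 6) = √(1/(-31633 + √21711) + 6) = √(6 + 1/(-31633 + √21711))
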